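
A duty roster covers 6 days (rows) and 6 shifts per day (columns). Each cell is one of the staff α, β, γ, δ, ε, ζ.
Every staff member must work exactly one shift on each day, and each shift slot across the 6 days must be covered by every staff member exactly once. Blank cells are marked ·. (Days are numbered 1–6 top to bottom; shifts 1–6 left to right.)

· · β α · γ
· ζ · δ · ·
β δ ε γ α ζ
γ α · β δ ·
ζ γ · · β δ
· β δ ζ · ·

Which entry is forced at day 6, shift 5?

Day 1, shift 2: day 1 has {α, β, γ} and shift 2 has {α, β, γ, δ, ζ}, leaving only ε.
Day 1, shift 1: day 1 has {α, β, γ, ε} and shift 1 has {β, γ, ζ}, leaving only δ.
Day 1, shift 5: day 1 has {α, β, γ, δ, ε} and shift 5 has {α, β, δ}, leaving only ζ.
Day 4, shift 3: day 4 has {α, β, γ, δ} and shift 3 has {β, δ, ε}, leaving only ζ.
Day 4, shift 6: day 4 has {α, β, γ, δ, ζ} and shift 6 has {γ, δ, ζ}, leaving only ε.
Day 5, shift 3: day 5 has {β, γ, δ, ζ} and shift 3 has {β, δ, ε, ζ}, leaving only α.
Day 2, shift 3: day 2 has {δ, ζ} and shift 3 has {α, β, δ, ε, ζ}, leaving only γ.
Day 2, shift 5: day 2 has {γ, δ, ζ} and shift 5 has {α, β, δ, ζ}, leaving only ε.
Day 6 already has {β, δ, ζ} and shift 5 already has {α, β, δ, ε, ζ}, so day 6, shift 5 must be γ.

γ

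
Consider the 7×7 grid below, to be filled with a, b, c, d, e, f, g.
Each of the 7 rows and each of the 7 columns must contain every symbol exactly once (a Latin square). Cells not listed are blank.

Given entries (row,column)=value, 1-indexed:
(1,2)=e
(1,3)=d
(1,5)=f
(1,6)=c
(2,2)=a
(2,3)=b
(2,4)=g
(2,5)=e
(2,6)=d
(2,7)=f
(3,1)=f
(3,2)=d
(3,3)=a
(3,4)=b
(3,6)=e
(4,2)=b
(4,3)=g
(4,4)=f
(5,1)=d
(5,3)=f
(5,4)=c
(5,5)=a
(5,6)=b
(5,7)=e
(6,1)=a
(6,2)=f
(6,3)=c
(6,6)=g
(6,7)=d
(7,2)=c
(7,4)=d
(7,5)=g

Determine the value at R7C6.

Row 1, column 4: row 1 has {c, d, e, f} and column 4 has {b, c, d, f, g}, leaving only a.
Row 2, column 1: row 2 has {a, b, d, e, f, g} and column 1 has {a, d, f}, leaving only c.
Row 3, column 5: row 3 has {a, b, d, e, f} and column 5 has {a, e, f, g}, leaving only c.
Row 3, column 7: row 3 has {a, b, c, d, e, f} and column 7 has {d, e, f}, leaving only g.
Row 1, column 7: row 1 has {a, c, d, e, f} and column 7 has {d, e, f, g}, leaving only b.
Row 1, column 1: row 1 has {a, b, c, d, e, f} and column 1 has {a, c, d, f}, leaving only g.
Row 4, column 1: row 4 has {b, f, g} and column 1 has {a, c, d, f, g}, leaving only e.
Row 4, column 5: row 4 has {b, e, f, g} and column 5 has {a, c, e, f, g}, leaving only d.
Row 4, column 6: row 4 has {b, d, e, f, g} and column 6 has {b, c, d, e, g}, leaving only a.
Row 7 already has {c, d, g} and column 6 already has {a, b, c, d, e, g}, so row 7, column 6 must be f.

f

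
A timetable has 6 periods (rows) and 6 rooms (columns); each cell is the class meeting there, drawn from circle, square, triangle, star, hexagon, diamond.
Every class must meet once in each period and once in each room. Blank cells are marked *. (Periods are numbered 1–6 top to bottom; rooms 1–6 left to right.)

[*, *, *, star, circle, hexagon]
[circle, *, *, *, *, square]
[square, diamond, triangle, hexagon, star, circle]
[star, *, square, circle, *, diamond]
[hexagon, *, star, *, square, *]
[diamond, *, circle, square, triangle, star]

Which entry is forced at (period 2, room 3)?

Period 1, room 1: period 1 has {circle, star, hexagon} and room 1 has {circle, square, star, hexagon, diamond}, leaving only triangle.
Period 1, room 2: period 1 has {circle, triangle, star, hexagon} and room 2 has {diamond}, leaving only square.
Period 1, room 3: period 1 has {circle, square, triangle, star, hexagon} and room 3 has {circle, square, triangle, star}, leaving only diamond.
Period 2 already has {circle, square} and room 3 already has {circle, square, triangle, star, diamond}, so period 2, room 3 must be hexagon.

hexagon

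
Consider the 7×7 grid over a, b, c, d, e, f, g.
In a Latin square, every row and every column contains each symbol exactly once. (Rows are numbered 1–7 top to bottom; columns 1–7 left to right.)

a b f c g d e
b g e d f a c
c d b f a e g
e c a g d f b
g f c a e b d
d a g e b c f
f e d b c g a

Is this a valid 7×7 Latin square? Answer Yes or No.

Yes

Each row is a permutation of the 7 symbols, and so is each column.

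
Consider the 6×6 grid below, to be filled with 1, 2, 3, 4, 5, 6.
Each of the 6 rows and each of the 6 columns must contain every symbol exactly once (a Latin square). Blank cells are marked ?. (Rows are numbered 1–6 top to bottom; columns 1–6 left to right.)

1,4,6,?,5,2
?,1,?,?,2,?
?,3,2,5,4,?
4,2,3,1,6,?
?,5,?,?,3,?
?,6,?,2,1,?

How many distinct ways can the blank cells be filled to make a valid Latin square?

3

Row 1, column 4: eliminating its row and column leaves {3}.
Row 2, column 1: eliminating its row and column leaves {3, 5, 6}.
Row 2, column 3: eliminating its row and column leaves {4, 5}.
Row 2, column 4: eliminating its row and column leaves {3, 4, 6}.
Row 2, column 6: eliminating its row and column leaves {3, 4, 5, 6}.
Row 3, column 1: eliminating its row and column leaves {6}.
Row 3, column 6: eliminating its row and column leaves {1, 6}.
Row 4, column 6: eliminating its row and column leaves {5}.
Row 5, column 1: eliminating its row and column leaves {2, 6}.
Row 5, column 3: eliminating its row and column leaves {1, 4}.
Row 5, column 4: eliminating its row and column leaves {4, 6}.
Row 5, column 6: eliminating its row and column leaves {1, 4, 6}.
Row 6, column 1: eliminating its row and column leaves {3, 5}.
Row 6, column 3: eliminating its row and column leaves {4, 5}.
Row 6, column 6: eliminating its row and column leaves {3, 4, 5}.
Enumerating the assignments across these blanks that avoid any row or column repeat gives 3 completions.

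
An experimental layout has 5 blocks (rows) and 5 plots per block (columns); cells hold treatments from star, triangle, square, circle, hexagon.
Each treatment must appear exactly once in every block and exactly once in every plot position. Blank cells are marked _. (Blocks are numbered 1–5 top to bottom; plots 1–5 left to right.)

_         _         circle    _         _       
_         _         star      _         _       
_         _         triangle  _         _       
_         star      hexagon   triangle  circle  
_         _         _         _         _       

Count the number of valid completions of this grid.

56

Block 1, plot 1: eliminating its block and plot leaves {star, triangle, square, hexagon}.
Block 1, plot 2: eliminating its block and plot leaves {triangle, square, hexagon}.
Block 1, plot 4: eliminating its block and plot leaves {star, square, hexagon}.
Block 1, plot 5: eliminating its block and plot leaves {star, triangle, square, hexagon}.
Block 2, plot 1: eliminating its block and plot leaves {triangle, square, circle, hexagon}.
Block 2, plot 2: eliminating its block and plot leaves {triangle, square, circle, hexagon}.
Block 2, plot 4: eliminating its block and plot leaves {square, circle, hexagon}.
Block 2, plot 5: eliminating its block and plot leaves {triangle, square, hexagon}.
Block 3, plot 1: eliminating its block and plot leaves {star, square, circle, hexagon}.
Block 3, plot 2: eliminating its block and plot leaves {square, circle, hexagon}.
Block 3, plot 4: eliminating its block and plot leaves {star, square, circle, hexagon}.
Block 3, plot 5: eliminating its block and plot leaves {star, square, hexagon}.
Block 4, plot 1: eliminating its block and plot leaves {square}.
Block 5, plot 1: eliminating its block and plot leaves {star, triangle, square, circle, hexagon}.
Block 5, plot 2: eliminating its block and plot leaves {triangle, square, circle, hexagon}.
Block 5, plot 3: eliminating its block and plot leaves {square}.
Block 5, plot 4: eliminating its block and plot leaves {star, square, circle, hexagon}.
Block 5, plot 5: eliminating its block and plot leaves {star, triangle, square, hexagon}.
Enumerating the assignments across these blanks that avoid any block or plot repeat gives 56 completions.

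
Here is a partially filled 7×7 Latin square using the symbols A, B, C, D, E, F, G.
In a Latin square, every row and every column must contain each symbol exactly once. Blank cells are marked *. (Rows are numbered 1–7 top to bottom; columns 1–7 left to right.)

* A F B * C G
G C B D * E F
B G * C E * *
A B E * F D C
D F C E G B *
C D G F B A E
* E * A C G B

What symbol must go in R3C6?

F

Row 3 already has {B, C, E, G} and column 6 already has {A, B, C, D, E, G}, so row 3, column 6 must be F.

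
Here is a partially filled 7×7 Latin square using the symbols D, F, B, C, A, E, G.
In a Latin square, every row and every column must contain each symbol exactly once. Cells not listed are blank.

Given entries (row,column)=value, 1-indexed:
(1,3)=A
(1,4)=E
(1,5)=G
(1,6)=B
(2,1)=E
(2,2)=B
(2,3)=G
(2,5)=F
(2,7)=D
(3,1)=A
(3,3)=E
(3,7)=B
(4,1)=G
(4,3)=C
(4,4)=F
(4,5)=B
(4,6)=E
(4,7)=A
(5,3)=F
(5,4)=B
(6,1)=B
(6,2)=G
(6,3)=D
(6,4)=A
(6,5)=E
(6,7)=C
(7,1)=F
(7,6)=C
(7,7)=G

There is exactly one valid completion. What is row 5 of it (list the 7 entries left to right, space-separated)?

C A F B D G E

Row 5, column 7: row 5 has {F, B} and column 7 has {D, B, C, A, G}, leaving only E.
Row 1, column 7: row 1 has {B, A, E, G} and column 7 has {D, B, C, A, E, G}, leaving only F.
Row 2, column 4: row 2 has {D, F, B, E, G} and column 4 has {F, B, A, E}, leaving only C.
Row 2, column 6: row 2 has {D, F, B, C, E, G} and column 6 has {B, C, E}, leaving only A.
Row 4, column 2: row 4 has {F, B, C, A, E, G} and column 2 has {B, G}, leaving only D.
Row 1, column 2: row 1 has {F, B, A, E, G} and column 2 has {D, B, G}, leaving only C.
Row 5, column 2: row 5 has {F, B, E} and column 2 has {D, B, C, G}, leaving only A.
Row 1, column 1: row 1 has {F, B, C, A, E, G} and column 1 has {F, B, A, E, G}, leaving only D.
Row 5, column 1: row 5 has {F, B, A, E} and column 1 has {D, F, B, A, E, G}, leaving only C.
Row 5, column 5: row 5 has {F, B, C, A, E} and column 5 has {F, B, E, G}, leaving only D.
Row 5, column 6: row 5 has {D, F, B, C, A, E} and column 6 has {B, C, A, E}, leaving only G.
So row 5 reads: C A F B D G E.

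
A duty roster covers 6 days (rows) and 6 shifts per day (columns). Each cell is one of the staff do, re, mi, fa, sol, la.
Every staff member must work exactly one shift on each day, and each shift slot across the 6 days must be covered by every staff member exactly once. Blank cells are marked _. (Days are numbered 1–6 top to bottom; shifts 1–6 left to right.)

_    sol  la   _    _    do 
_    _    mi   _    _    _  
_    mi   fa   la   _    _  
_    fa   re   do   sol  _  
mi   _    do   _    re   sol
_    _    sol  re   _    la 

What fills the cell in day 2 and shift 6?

fa

Day 3, shift 5: day 3 has {mi, fa, la} and shift 5 has {re, sol}, leaving only do.
Day 3, shift 6: day 3 has {do, mi, fa, la} and shift 6 has {do, sol, la}, leaving only re.
Day 2 already has {mi} and shift 6 already has {do, re, sol, la}, so day 2, shift 6 must be fa.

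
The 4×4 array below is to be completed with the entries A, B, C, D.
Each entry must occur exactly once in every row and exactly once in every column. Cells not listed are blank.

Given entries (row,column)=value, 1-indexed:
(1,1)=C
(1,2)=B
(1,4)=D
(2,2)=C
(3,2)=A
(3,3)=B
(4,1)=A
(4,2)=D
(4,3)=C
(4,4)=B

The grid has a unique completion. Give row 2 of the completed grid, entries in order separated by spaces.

Row 2, column 4: row 2 has {C} and column 4 has {B, D}, leaving only A.
Row 2, column 3: row 2 has {A, C} and column 3 has {B, C}, leaving only D.
Row 2, column 1: row 2 has {A, C, D} and column 1 has {A, C}, leaving only B.
So row 2 reads: B C D A.

B C D A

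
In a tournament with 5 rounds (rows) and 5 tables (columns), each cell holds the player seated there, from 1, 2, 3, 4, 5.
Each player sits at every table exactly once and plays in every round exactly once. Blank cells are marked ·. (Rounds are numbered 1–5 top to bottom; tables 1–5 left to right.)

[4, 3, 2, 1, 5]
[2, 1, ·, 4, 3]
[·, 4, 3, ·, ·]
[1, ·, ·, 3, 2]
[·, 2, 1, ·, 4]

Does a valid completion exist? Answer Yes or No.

Yes

No round or table among the givens repeats a symbol, and propagating forced cells runs into no contradiction.
One valid completion exists (for instance, 4 3 2 1 5 / 2 1 5 4 3 / 5 4 3 2 1 / 1 5 4 3 2 / 3 2 1 5 4).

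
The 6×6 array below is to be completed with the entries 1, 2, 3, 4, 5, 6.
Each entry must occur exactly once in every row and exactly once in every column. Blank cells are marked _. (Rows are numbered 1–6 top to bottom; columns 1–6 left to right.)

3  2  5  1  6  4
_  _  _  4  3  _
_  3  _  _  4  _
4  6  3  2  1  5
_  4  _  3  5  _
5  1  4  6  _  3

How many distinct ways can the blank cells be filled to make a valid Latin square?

12

Row 2, column 1: eliminating its row and column leaves {1, 2, 6}.
Row 2, column 2: eliminating its row and column leaves {5}.
Row 2, column 3: eliminating its row and column leaves {1, 2, 6}.
Row 2, column 6: eliminating its row and column leaves {1, 2, 6}.
Row 3, column 1: eliminating its row and column leaves {1, 2, 6}.
Row 3, column 3: eliminating its row and column leaves {1, 2, 6}.
Row 3, column 4: eliminating its row and column leaves {5}.
Row 3, column 6: eliminating its row and column leaves {1, 2, 6}.
Row 5, column 1: eliminating its row and column leaves {1, 2, 6}.
Row 5, column 3: eliminating its row and column leaves {1, 2, 6}.
Row 5, column 6: eliminating its row and column leaves {1, 2, 6}.
Row 6, column 5: eliminating its row and column leaves {2}.
Enumerating the assignments across these blanks that avoid any row or column repeat gives 12 completions.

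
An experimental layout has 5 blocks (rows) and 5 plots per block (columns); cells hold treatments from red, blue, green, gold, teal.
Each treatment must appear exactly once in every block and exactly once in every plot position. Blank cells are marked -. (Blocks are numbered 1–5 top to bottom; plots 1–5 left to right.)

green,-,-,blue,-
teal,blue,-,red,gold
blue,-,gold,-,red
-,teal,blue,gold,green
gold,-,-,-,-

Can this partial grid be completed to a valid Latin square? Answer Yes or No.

No block or plot among the givens repeats a symbol, and propagating forced cells runs into no contradiction.
One valid completion exists (for instance, green gold red blue teal / teal blue green red gold / blue green gold teal red / red teal blue gold green / gold red teal green blue).

Yes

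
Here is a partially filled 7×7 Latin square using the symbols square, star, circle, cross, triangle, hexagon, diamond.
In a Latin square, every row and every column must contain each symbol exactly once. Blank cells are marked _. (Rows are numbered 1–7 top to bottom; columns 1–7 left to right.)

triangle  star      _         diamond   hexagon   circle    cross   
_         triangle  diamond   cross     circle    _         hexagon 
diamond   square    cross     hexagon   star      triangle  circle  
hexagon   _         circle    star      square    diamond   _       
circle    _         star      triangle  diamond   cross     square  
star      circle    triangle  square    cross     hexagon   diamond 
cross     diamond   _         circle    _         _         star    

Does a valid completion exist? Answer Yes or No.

Yes

No row or column among the givens repeats a symbol, and propagating forced cells runs into no contradiction.
One valid completion exists (for instance, triangle star square diamond hexagon circle cross / square triangle diamond cross circle star hexagon / diamond square cross hexagon star triangle circle / hexagon cross circle star square diamond triangle / circle hexagon star triangle diamond cross square / star circle triangle square cross hexagon diamond / cross diamond hexagon circle triangle square star).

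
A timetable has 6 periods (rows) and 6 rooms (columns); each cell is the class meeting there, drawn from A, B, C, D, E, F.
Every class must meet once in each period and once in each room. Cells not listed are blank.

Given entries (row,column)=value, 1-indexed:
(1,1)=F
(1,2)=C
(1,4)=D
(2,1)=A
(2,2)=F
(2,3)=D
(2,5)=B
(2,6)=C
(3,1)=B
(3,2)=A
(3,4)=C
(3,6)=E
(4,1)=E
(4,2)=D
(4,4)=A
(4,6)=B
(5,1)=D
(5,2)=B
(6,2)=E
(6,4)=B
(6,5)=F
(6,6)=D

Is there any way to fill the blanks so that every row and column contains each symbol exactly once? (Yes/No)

No

Period 1, room 6: period 1 has {C, D, F} and room 6 has {B, C, D, E}, so it must be A.
Period 1, room 5: period 1 has {A, C, D, F} and room 5 has {B, F}, so it must be E.
Period 1, room 3: period 1 has {A, C, D, E, F} and room 3 has {D}, so it must be B.
Period 2, room 4: period 2 has {A, B, C, D, F} and room 4 has {A, B, C, D}, so it must be E.
Period 3, room 3: period 3 has {A, B, C, E} and room 3 has {B, D}, so it must be F.
Period 3, room 5: period 3 has {A, B, C, E, F} and room 5 has {B, E, F}, so it must be D.
Period 4, room 3: period 4 has {A, B, D, E} and room 3 has {B, D, F}, so it must be C.
Now period 4, room 5: period 4 together with room 5 already contain {A, B, C, D, E, F} — every symbol — so nothing can go there. The grid has no valid completion.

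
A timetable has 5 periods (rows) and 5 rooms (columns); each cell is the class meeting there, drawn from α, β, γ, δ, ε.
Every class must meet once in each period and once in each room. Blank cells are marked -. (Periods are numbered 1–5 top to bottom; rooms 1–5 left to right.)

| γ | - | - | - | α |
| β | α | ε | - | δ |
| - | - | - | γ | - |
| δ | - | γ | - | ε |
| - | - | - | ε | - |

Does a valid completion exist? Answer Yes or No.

No

Period 2, room 4: period 2 together with room 4 already contain {α, β, γ, δ, ε} — every symbol — so nothing can go there. The grid has no valid completion.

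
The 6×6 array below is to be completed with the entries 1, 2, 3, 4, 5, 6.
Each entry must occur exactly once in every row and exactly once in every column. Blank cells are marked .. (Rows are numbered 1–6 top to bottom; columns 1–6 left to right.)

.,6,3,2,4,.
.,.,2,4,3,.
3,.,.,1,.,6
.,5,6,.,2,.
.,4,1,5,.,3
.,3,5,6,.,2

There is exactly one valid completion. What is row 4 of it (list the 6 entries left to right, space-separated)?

Row 4, column 4: row 4 has {2, 5, 6} and column 4 has {1, 2, 4, 5, 6}, leaving only 3.
Row 2, column 2: row 2 has {2, 3, 4} and column 2 has {3, 4, 5, 6}, leaving only 1.
Row 2, column 6: row 2 has {1, 2, 3, 4} and column 6 has {2, 3, 6}, leaving only 5.
Row 1, column 6: row 1 has {2, 3, 4, 6} and column 6 has {2, 3, 5, 6}, leaving only 1.
Row 4, column 6: row 4 has {2, 3, 5, 6} and column 6 has {1, 2, 3, 5, 6}, leaving only 4.
Row 4, column 1: row 4 has {2, 3, 4, 5, 6} and column 1 has {3}, leaving only 1.
So row 4 reads: 1 5 6 3 2 4.

1 5 6 3 2 4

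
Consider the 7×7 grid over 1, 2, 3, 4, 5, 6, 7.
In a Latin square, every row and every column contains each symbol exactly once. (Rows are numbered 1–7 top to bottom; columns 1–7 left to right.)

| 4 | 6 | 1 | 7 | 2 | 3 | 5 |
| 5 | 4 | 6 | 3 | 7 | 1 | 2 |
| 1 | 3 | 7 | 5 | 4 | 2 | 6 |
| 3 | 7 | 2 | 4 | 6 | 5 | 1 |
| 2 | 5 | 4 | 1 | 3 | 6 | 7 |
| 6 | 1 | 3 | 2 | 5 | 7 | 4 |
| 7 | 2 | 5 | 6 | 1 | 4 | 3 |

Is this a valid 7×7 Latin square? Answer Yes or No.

Yes

Each row is a permutation of the 7 symbols, and so is each column.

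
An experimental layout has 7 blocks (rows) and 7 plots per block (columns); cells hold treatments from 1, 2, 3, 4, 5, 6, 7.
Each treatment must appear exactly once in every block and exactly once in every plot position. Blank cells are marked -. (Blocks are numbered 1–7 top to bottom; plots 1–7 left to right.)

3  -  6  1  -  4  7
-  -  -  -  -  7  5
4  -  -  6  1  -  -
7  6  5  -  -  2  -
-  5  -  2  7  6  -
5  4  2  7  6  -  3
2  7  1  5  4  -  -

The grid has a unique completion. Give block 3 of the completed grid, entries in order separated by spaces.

4 3 7 6 1 5 2

Block 3, plot 7: block 3 has {1, 4, 6} and plot 7 has {3, 5, 7}, leaving only 2.
Block 3, plot 2: block 3 has {1, 2, 4, 6} and plot 2 has {4, 5, 6, 7}, leaving only 3.
Block 3, plot 3: block 3 has {1, 2, 3, 4, 6} and plot 3 has {1, 2, 5, 6}, leaving only 7.
Block 3, plot 6: block 3 has {1, 2, 3, 4, 6, 7} and plot 6 has {2, 4, 6, 7}, leaving only 5.
So block 3 reads: 4 3 7 6 1 5 2.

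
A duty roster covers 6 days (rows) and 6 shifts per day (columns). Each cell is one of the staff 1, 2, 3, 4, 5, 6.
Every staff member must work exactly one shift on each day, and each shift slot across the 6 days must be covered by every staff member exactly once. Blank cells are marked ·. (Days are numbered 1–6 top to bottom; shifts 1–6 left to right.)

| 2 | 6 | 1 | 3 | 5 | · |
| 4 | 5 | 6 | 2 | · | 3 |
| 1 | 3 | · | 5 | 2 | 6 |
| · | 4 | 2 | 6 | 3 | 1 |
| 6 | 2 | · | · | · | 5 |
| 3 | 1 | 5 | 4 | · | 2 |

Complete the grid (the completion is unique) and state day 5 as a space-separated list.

Day 5, shift 4: day 5 has {2, 5, 6} and shift 4 has {2, 3, 4, 5, 6}, leaving only 1.
Day 5, shift 5: day 5 has {1, 2, 5, 6} and shift 5 has {2, 3, 5}, leaving only 4.
Day 5, shift 3: day 5 has {1, 2, 4, 5, 6} and shift 3 has {1, 2, 5, 6}, leaving only 3.
So day 5 reads: 6 2 3 1 4 5.

6 2 3 1 4 5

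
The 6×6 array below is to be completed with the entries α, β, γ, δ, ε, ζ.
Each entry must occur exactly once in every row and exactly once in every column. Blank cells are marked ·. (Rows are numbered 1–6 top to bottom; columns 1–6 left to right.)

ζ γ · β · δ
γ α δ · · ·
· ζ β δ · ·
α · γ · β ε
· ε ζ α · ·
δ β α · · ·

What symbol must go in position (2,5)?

ζ

Row 1, column 3: row 1 has {β, γ, δ, ζ} and column 3 has {α, β, γ, δ, ζ}, leaving only ε.
Row 1, column 5: row 1 has {β, γ, δ, ε, ζ} and column 5 has {β}, leaving only α.
Row 3, column 1: row 3 has {β, δ, ζ} and column 1 has {α, γ, δ, ζ}, leaving only ε.
Row 3, column 5: row 3 has {β, δ, ε, ζ} and column 5 has {α, β}, leaving only γ.
Row 3, column 6: row 3 has {β, γ, δ, ε, ζ} and column 6 has {δ, ε}, leaving only α.
Row 4, column 2: row 4 has {α, β, γ, ε} and column 2 has {α, β, γ, ε, ζ}, leaving only δ.
Row 4, column 4: row 4 has {α, β, γ, δ, ε} and column 4 has {α, β, δ}, leaving only ζ.
Row 2, column 4: row 2 has {α, γ, δ} and column 4 has {α, β, δ, ζ}, leaving only ε.
Row 2 already has {α, γ, δ, ε} and column 5 already has {α, β, γ}, so row 2, column 5 must be ζ.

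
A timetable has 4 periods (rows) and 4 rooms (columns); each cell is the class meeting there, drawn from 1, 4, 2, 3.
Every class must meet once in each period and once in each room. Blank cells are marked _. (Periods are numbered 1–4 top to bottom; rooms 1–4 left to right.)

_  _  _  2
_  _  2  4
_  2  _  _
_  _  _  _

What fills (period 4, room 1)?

Period 4, room 1 is narrowed to {1, 4, 2, 3}.
If it were 1, then period 3, room 1 would be left with no valid symbol.
If it were 4, propagating the remaining blanks reaches a contradiction.
If it were 3, then period 3, room 1 would be left with no valid symbol.
So period 4, room 1 must be 2.

2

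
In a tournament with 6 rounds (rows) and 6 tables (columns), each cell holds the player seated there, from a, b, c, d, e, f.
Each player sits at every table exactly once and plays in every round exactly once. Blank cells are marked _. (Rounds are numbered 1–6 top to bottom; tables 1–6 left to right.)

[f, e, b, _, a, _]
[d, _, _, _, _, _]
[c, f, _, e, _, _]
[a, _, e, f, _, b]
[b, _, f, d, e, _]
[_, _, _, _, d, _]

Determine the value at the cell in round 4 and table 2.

Round 1, table 4: round 1 has {a, b, e, f} and table 4 has {d, e, f}, leaving only c.
Round 1, table 6: round 1 has {a, b, c, e, f} and table 6 has {b}, leaving only d.
Round 3, table 5: round 3 has {c, e, f} and table 5 has {a, d, e}, leaving only b.
Round 3, table 6: round 3 has {b, c, e, f} and table 6 has {b, d}, leaving only a.
Round 3, table 3: round 3 has {a, b, c, e, f} and table 3 has {b, e, f}, leaving only d.
Round 4, table 5: round 4 has {a, b, e, f} and table 5 has {a, b, d, e}, leaving only c.
Round 4 already has {a, b, c, e, f} and table 2 already has {e, f}, so round 4, table 2 must be d.

d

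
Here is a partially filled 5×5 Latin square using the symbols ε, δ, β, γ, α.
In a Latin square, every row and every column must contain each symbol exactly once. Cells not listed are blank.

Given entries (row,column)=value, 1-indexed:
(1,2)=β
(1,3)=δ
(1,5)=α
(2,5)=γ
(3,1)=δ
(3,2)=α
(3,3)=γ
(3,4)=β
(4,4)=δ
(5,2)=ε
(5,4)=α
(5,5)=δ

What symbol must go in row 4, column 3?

ε

Row 2, column 2: row 2 has {γ} and column 2 has {ε, β, α}, leaving only δ.
Row 2, column 4: row 2 has {δ, γ} and column 4 has {δ, β, α}, leaving only ε.
Row 1, column 4: row 1 has {δ, β, α} and column 4 has {ε, δ, β, α}, leaving only γ.
Row 1, column 1: row 1 has {δ, β, γ, α} and column 1 has {δ}, leaving only ε.
Row 3, column 5: row 3 has {δ, β, γ, α} and column 5 has {δ, γ, α}, leaving only ε.
Row 4, column 2: row 4 has {δ} and column 2 has {ε, δ, β, α}, leaving only γ.
Row 4, column 5: row 4 has {δ, γ} and column 5 has {ε, δ, γ, α}, leaving only β.
Row 4, column 1: row 4 has {δ, β, γ} and column 1 has {ε, δ}, leaving only α.
Row 4 already has {δ, β, γ, α} and column 3 already has {δ, γ}, so row 4, column 3 must be ε.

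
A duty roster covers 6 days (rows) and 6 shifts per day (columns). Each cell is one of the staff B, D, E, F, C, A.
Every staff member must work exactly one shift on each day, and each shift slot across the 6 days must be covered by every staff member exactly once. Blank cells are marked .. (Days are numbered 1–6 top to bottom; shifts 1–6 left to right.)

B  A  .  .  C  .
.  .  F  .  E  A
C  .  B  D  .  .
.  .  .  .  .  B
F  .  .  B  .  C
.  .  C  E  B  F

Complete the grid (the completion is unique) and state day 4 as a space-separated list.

E C D A F B

Day 1, shift 4: day 1 has {B, C, A} and shift 4 has {B, D, E}, leaving only F.
Day 2, shift 1: day 2 has {E, F, A} and shift 1 has {B, F, C}, leaving only D.
Day 2, shift 4: day 2 has {D, E, F, A} and shift 4 has {B, D, E, F}, leaving only C.
Day 4, shift 4: day 4 has {B} and shift 4 has {B, D, E, F, C}, leaving only A.
Day 4, shift 1: day 4 has {B, A} and shift 1 has {B, D, F, C}, leaving only E.
Day 4, shift 3: day 4 has {B, E, A} and shift 3 has {B, F, C}, leaving only D.
Day 4, shift 5: day 4 has {B, D, E, A} and shift 5 has {B, E, C}, leaving only F.
Day 4, shift 2: day 4 has {B, D, E, F, A} and shift 2 has {A}, leaving only C.
So day 4 reads: E C D A F B.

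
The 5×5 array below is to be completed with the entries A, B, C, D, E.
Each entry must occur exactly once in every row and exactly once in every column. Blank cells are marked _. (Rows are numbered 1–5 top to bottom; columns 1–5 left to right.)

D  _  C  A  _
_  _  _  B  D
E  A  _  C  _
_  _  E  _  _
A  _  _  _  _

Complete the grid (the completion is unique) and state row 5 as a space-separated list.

A D B E C

Row 2, column 1: row 2 has {B, D} and column 1 has {A, D, E}, leaving only C.
Row 2, column 2: row 2 has {B, C, D} and column 2 has {A}, leaving only E.
Row 1, column 2: row 1 has {A, C, D} and column 2 has {A, E}, leaving only B.
Row 1, column 5: row 1 has {A, B, C, D} and column 5 has {D}, leaving only E.
Row 2, column 3: row 2 has {B, C, D, E} and column 3 has {C, E}, leaving only A.
Row 3, column 5: row 3 has {A, C, E} and column 5 has {D, E}, leaving only B.
Row 5, column 5: row 5 has {A} and column 5 has {B, D, E}, leaving only C.
Row 5, column 2: row 5 has {A, C} and column 2 has {A, B, E}, leaving only D.
Row 5, column 3: row 5 has {A, C, D} and column 3 has {A, C, E}, leaving only B.
Row 5, column 4: row 5 has {A, B, C, D} and column 4 has {A, B, C}, leaving only E.
So row 5 reads: A D B E C.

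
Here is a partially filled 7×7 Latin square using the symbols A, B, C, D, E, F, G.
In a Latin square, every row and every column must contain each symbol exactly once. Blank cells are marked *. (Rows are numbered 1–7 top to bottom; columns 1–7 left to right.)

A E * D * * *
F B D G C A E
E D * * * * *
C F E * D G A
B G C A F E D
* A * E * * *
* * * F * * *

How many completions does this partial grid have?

Row 1, column 3: eliminating its row and column leaves {B, F, G}.
Row 1, column 5: eliminating its row and column leaves {B, G}.
Row 1, column 6: eliminating its row and column leaves {B, C, F}.
Row 1, column 7: eliminating its row and column leaves {B, C, F, G}.
Row 3, column 3: eliminating its row and column leaves {A, B, F, G}.
Row 3, column 4: eliminating its row and column leaves {B, C}.
Row 3, column 5: eliminating its row and column leaves {A, B, G}.
Row 3, column 6: eliminating its row and column leaves {B, C, F}.
Row 3, column 7: eliminating its row and column leaves {B, C, F, G}.
Row 4, column 4: eliminating its row and column leaves {B}.
Row 6, column 1: eliminating its row and column leaves {D, G}.
Row 6, column 3: eliminating its row and column leaves {B, F, G}.
Row 6, column 5: eliminating its row and column leaves {B, G}.
Row 6, column 6: eliminating its row and column leaves {B, C, D, F}.
Row 6, column 7: eliminating its row and column leaves {B, C, F, G}.
Row 7, column 1: eliminating its row and column leaves {D, G}.
Row 7, column 2: eliminating its row and column leaves {C}.
Row 7, column 3: eliminating its row and column leaves {A, B, G}.
Row 7, column 5: eliminating its row and column leaves {A, B, E, G}.
Row 7, column 6: eliminating its row and column leaves {B, C, D}.
Row 7, column 7: eliminating its row and column leaves {B, C, G}.
Enumerating the assignments across these blanks that avoid any row or column repeat gives 9 completions.

9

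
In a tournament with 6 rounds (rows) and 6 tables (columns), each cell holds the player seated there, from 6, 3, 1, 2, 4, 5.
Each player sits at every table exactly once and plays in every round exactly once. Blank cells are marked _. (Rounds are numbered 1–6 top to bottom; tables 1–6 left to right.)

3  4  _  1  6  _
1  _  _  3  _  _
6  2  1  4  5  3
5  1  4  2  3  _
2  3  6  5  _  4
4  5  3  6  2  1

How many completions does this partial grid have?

Round 1, table 3: eliminating its round and table leaves {2, 5}.
Round 1, table 6: eliminating its round and table leaves {2, 5}.
Round 2, table 2: eliminating its round and table leaves {6}.
Round 2, table 3: eliminating its round and table leaves {2, 5}.
Round 2, table 5: eliminating its round and table leaves {4}.
Round 2, table 6: eliminating its round and table leaves {6, 2, 5}.
Round 4, table 6: eliminating its round and table leaves {6}.
Round 5, table 5: eliminating its round and table leaves {1}.
Enumerating the assignments across these blanks that avoid any round or table repeat gives 2 completions.

2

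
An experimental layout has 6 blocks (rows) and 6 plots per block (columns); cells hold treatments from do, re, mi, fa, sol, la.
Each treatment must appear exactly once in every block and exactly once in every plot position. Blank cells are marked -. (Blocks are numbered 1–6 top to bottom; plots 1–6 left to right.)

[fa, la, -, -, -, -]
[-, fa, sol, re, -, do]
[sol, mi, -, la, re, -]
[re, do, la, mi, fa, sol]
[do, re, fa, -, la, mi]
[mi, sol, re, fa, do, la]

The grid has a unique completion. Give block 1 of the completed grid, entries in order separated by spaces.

fa la mi do sol re

Block 1, plot 6: block 1 has {fa, la} and plot 6 has {do, mi, sol, la}, leaving only re.
Block 2, plot 1: block 2 has {do, re, fa, sol} and plot 1 has {do, re, mi, fa, sol}, leaving only la.
Block 2, plot 5: block 2 has {do, re, fa, sol, la} and plot 5 has {do, re, fa, la}, leaving only mi.
Block 1, plot 5: block 1 has {re, fa, la} and plot 5 has {do, re, mi, fa, la}, leaving only sol.
Block 1, plot 4: block 1 has {re, fa, sol, la} and plot 4 has {re, mi, fa, la}, leaving only do.
Block 1, plot 3: block 1 has {do, re, fa, sol, la} and plot 3 has {re, fa, sol, la}, leaving only mi.
So block 1 reads: fa la mi do sol re.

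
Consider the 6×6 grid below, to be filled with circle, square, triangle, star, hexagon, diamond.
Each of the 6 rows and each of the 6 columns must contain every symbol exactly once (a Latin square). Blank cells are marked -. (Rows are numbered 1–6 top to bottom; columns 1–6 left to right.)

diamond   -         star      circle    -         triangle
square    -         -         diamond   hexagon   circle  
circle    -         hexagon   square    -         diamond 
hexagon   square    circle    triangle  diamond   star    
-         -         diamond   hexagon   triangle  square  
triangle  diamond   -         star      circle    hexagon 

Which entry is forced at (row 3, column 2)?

triangle

Row 1, column 2: row 1 has {circle, triangle, star, diamond} and column 2 has {square, diamond}, leaving only hexagon.
Row 1, column 5: row 1 has {circle, triangle, star, hexagon, diamond} and column 5 has {circle, triangle, hexagon, diamond}, leaving only square.
Row 2, column 3: row 2 has {circle, square, hexagon, diamond} and column 3 has {circle, star, hexagon, diamond}, leaving only triangle.
Row 2, column 2: row 2 has {circle, square, triangle, hexagon, diamond} and column 2 has {square, hexagon, diamond}, leaving only star.
Row 3 already has {circle, square, hexagon, diamond} and column 2 already has {square, star, hexagon, diamond}, so row 3, column 2 must be triangle.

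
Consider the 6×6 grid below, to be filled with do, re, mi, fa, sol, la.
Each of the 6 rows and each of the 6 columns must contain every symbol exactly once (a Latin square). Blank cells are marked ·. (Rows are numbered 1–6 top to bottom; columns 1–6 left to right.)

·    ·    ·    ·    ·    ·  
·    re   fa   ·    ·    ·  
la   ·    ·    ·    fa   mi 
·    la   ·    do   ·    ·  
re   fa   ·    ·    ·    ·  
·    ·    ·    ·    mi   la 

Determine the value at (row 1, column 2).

mi

Row 1, column 2 is narrowed to {do, mi, sol}.
If it were do, then row 6, column 2 would be left with no valid symbol.
If it were sol, then row 6, column 2 would be left with no valid symbol.
So row 1, column 2 must be mi.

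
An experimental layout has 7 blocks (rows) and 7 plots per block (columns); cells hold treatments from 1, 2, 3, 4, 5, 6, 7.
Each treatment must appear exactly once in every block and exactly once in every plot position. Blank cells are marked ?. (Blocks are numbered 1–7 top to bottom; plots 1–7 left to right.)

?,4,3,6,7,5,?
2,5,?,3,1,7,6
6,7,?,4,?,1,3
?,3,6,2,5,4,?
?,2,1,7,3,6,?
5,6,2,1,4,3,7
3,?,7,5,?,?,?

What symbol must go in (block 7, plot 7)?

Block 1, plot 1: block 1 has {3, 4, 5, 6, 7} and plot 1 has {2, 3, 5, 6}, leaving only 1.
Block 1, plot 7: block 1 has {1, 3, 4, 5, 6, 7} and plot 7 has {3, 6, 7}, leaving only 2.
Block 2, plot 3: block 2 has {1, 2, 3, 5, 6, 7} and plot 3 has {1, 2, 3, 6, 7}, leaving only 4.
Block 3, plot 3: block 3 has {1, 3, 4, 6, 7} and plot 3 has {1, 2, 3, 4, 6, 7}, leaving only 5.
Block 3, plot 5: block 3 has {1, 3, 4, 5, 6, 7} and plot 5 has {1, 3, 4, 5, 7}, leaving only 2.
Block 4, plot 1: block 4 has {2, 3, 4, 5, 6} and plot 1 has {1, 2, 3, 5, 6}, leaving only 7.
Block 4, plot 7: block 4 has {2, 3, 4, 5, 6, 7} and plot 7 has {2, 3, 6, 7}, leaving only 1.
Block 7 already has {3, 5, 7} and plot 7 already has {1, 2, 3, 6, 7}, so block 7, plot 7 must be 4.

4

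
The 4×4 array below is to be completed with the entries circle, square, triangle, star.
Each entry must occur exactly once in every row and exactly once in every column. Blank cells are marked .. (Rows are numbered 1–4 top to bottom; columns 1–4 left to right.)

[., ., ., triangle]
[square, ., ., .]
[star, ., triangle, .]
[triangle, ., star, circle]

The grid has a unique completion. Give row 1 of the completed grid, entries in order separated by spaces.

Row 1, column 1: row 1 has {triangle} and column 1 has {square, triangle, star}, leaving only circle.
Row 1, column 3: row 1 has {circle, triangle} and column 3 has {triangle, star}, leaving only square.
Row 1, column 2: row 1 has {circle, square, triangle} and column 2 has {}, leaving only star.
So row 1 reads: circle star square triangle.

circle star square triangle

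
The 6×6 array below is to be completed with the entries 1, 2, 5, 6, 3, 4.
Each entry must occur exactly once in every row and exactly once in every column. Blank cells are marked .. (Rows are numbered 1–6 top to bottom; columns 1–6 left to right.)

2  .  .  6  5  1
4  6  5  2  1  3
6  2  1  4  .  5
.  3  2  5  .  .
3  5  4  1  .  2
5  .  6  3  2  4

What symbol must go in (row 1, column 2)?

Row 1 already has {1, 2, 5, 6} and column 2 already has {2, 5, 6, 3}, so row 1, column 2 must be 4.

4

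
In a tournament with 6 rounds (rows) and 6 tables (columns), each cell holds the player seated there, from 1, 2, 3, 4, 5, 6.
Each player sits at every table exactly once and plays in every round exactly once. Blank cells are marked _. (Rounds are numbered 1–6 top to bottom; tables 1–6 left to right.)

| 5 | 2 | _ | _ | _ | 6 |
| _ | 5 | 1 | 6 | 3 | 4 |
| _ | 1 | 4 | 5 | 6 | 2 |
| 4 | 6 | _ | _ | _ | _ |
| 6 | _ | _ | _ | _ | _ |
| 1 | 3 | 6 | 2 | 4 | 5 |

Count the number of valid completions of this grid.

Round 1, table 3: eliminating its round and table leaves {3}.
Round 1, table 4: eliminating its round and table leaves {1, 3, 4}.
Round 1, table 5: eliminating its round and table leaves {1}.
Round 2, table 1: eliminating its round and table leaves {2}.
Round 3, table 1: eliminating its round and table leaves {3}.
Round 4, table 3: eliminating its round and table leaves {2, 3, 5}.
Round 4, table 4: eliminating its round and table leaves {1, 3}.
Round 4, table 5: eliminating its round and table leaves {1, 2, 5}.
Round 4, table 6: eliminating its round and table leaves {1, 3}.
Round 5, table 2: eliminating its round and table leaves {4}.
Round 5, table 3: eliminating its round and table leaves {2, 3, 5}.
Round 5, table 4: eliminating its round and table leaves {1, 3, 4}.
Round 5, table 5: eliminating its round and table leaves {1, 2, 5}.
Round 5, table 6: eliminating its round and table leaves {1, 3}.
Enumerating the assignments across these blanks that avoid any round or table repeat gives 4 completions.

4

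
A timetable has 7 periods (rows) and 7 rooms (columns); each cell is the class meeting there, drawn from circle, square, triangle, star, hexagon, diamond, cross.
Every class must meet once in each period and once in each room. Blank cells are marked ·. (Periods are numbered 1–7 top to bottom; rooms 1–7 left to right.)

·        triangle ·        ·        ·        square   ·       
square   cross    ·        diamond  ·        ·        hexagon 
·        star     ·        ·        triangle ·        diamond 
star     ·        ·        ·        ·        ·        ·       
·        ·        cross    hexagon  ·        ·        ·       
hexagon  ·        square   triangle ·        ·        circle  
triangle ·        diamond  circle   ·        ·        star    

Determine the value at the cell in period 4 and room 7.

square

Period 1, room 7: period 1 has {square, triangle} and room 7 has {circle, star, hexagon, diamond}, leaving only cross.
Period 1, room 4: period 1 has {square, triangle, cross} and room 4 has {circle, triangle, hexagon, diamond}, leaving only star.
Period 6, room 2: period 6 has {circle, square, triangle, hexagon} and room 2 has {triangle, star, cross}, leaving only diamond.
Period 4, room 7 is narrowed to {square, triangle}.
If it were triangle, then period 4, room 3 would be left with no valid symbol.
So period 4, room 7 must be square.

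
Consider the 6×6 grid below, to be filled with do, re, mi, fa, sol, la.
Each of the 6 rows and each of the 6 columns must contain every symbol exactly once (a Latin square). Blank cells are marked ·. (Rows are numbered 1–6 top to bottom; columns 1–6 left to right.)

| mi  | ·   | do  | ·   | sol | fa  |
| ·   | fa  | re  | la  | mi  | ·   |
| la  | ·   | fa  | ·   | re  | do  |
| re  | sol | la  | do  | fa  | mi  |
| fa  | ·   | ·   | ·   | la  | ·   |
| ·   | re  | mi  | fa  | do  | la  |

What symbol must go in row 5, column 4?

mi

Row 1, column 2: row 1 has {do, mi, fa, sol} and column 2 has {re, fa, sol}, leaving only la.
Row 1, column 4: row 1 has {do, mi, fa, sol, la} and column 4 has {do, fa, la}, leaving only re.
Row 2, column 6: row 2 has {re, mi, fa, la} and column 6 has {do, mi, fa, la}, leaving only sol.
Row 2, column 1: row 2 has {re, mi, fa, sol, la} and column 1 has {re, mi, fa, la}, leaving only do.
Row 3, column 2: row 3 has {do, re, fa, la} and column 2 has {re, fa, sol, la}, leaving only mi.
Row 3, column 4: row 3 has {do, re, mi, fa, la} and column 4 has {do, re, fa, la}, leaving only sol.
Row 5 already has {fa, la} and column 4 already has {do, re, fa, sol, la}, so row 5, column 4 must be mi.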